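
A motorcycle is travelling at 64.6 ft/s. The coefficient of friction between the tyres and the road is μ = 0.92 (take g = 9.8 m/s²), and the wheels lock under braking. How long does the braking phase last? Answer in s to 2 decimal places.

64.6 ft/s × 0.3048 = 19.6901 m/s.
a = μg = 0.92 × 9.8 = 9.016 m/s².
Braking time = v/a = 19.6901 / 9.016 = 2.184 s.

Braking time ≈ 2.18 s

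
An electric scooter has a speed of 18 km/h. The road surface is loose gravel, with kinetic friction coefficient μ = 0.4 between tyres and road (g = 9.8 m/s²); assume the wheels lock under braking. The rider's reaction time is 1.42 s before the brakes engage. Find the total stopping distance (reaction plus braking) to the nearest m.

Total stopping distance ≈ 10 m

18 km/h ÷ 3.6 = 5.0000 m/s.
a = μg = 0.4 × 9.8 = 3.920 m/s².
Reaction distance = v·t_r = 5.0000 × 1.42 = 7.100 m.
Braking distance = v²/(2a) = 5.0000² / (2 × 3.920) = 25.000 / 7.840 = 3.189 m.
Total = 7.100 + 3.189 = 10.289 m.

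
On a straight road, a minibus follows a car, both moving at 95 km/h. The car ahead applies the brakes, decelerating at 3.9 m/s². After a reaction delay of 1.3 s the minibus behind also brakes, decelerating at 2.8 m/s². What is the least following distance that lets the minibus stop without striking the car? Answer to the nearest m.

95 km/h ÷ 3.6 = 26.3889 m/s.
Leader travels v²/(2a_L) = 696.374 / 7.800 = 89.279 m before stopping.
Follower covers v·t_r = 26.3889 × 1.3 = 34.306 m while reacting, then v²/(2a_F) = 696.374 / 5.600 = 124.353 m while braking, for a total of 34.306 + 124.353 = 158.659 m.
Since a_F ≤ a_L and the follower starts braking later, the follower is never slower than the leader, so the closest approach is when both have stopped.
Minimum gap = 158.659 − 89.279 = 69.380 m.

Minimum gap ≈ 69 m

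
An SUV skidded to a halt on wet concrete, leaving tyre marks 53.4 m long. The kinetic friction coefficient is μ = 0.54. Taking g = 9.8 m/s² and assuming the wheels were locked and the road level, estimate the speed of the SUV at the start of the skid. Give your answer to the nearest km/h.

Deceleration a = μg = 0.54 × 9.8 = 5.292 m/s².
v = √(2a·d) = √(2 × 5.292 × 53.4) = √565.186 = 23.7736 m/s.
= 23.7736 × 3.6 = 85.585 km/h.

Initial speed ≈ 86 km/h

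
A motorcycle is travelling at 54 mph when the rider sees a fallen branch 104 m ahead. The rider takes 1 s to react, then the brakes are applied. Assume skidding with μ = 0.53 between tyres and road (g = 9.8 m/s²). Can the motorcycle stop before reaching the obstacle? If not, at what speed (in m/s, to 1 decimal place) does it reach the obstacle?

Yes — it stops about 23.8 m short of the obstacle, so it never reaches it

54 mph × 0.44704 = 24.1402 m/s.
a = μg = 0.53 × 9.8 = 5.194 m/s².
Reaction distance = 24.1402 × 1 = 24.140 m.
Braking distance = v²/(2a) = 582.749 / 10.388 = 56.098 m.
Total stopping distance = 24.140 + 56.098 = 80.238 m, vs 104 m available — it stops with 104 − 80.238 = 23.762 m to spare.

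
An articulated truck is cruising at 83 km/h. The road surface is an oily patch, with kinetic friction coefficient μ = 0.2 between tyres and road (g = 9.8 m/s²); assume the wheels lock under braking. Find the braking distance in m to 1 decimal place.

83 km/h ÷ 3.6 = 23.0556 m/s.
a = μg = 0.2 × 9.8 = 1.960 m/s².
Braking distance = v²/(2a) = 23.0556² / (2 × 1.960) = 531.561 / 3.920 = 135.602 m.

Braking distance ≈ 135.6 m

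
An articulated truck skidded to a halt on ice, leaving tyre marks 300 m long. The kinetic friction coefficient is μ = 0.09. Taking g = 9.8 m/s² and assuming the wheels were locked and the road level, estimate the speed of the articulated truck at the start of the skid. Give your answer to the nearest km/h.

Initial speed ≈ 83 km/h

Deceleration a = μg = 0.09 × 9.8 = 0.882 m/s².
v = √(2a·d) = √(2 × 0.882 × 300) = √529.200 = 23.0043 m/s.
= 23.0043 × 3.6 = 82.815 km/h.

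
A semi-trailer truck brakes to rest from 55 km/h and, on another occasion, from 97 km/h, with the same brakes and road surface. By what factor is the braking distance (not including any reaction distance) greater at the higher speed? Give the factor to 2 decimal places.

Factor ≈ 3.11

Braking distance d = v²/(2a), so with a fixed, d ∝ v².
Factor = (97/55)² = 1.7636² = 3.1103.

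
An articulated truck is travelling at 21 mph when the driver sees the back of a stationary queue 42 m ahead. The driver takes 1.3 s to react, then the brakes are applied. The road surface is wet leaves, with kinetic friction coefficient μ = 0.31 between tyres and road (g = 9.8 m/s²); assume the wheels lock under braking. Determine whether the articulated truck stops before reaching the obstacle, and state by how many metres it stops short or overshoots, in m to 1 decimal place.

21 mph × 0.44704 = 9.3878 m/s.
a = μg = 0.31 × 9.8 = 3.038 m/s².
Reaction distance = 9.3878 × 1.3 = 12.204 m.
Braking distance = v²/(2a) = 88.131 / 6.076 = 14.505 m.
Total stopping distance = 12.204 + 14.505 = 26.709 m, vs 42 m available — it stops with 42 − 26.709 = 15.291 m to spare.

Yes — it stops 15.3 m short of the obstacle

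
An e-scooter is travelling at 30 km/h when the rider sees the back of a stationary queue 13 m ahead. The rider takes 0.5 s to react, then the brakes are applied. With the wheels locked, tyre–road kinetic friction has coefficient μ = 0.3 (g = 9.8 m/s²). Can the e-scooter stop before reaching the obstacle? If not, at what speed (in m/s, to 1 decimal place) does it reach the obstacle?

30 km/h ÷ 3.6 = 8.3333 m/s.
a = μg = 0.3 × 9.8 = 2.940 m/s².
Reaction distance = 8.3333 × 0.5 = 4.167 m.
Braking distance needed to stop: v²/(2a) = 69.444 / 5.880 = 11.810 m, so total needed = 4.167 + 11.810 = 15.977 m > 13 m — it cannot stop.
Distance remaining when braking begins: 13 − 4.167 = 8.833 m.
v² = v₀² − 2a·d = 69.444 − 2 × 2.940 × 8.833 = 17.506 m²/s².
v = √17.506 = 4.184 m/s.

No — it strikes the obstacle at 4.2 m/s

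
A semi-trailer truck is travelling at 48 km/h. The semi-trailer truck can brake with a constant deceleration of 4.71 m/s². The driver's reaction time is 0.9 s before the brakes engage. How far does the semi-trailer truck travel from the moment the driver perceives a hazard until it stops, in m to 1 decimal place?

Total stopping distance ≈ 30.9 m

48 km/h ÷ 3.6 = 13.3333 m/s.
Reaction distance = v·t_r = 13.3333 × 0.9 = 12.000 m.
Braking distance = v²/(2a) = 13.3333² / (2 × 4.710) = 177.777 / 9.420 = 18.872 m.
Total = 12.000 + 18.872 = 30.872 m.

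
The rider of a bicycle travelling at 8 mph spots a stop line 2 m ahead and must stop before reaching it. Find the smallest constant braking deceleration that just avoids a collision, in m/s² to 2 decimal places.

8 mph × 0.44704 = 3.5763 m/s.
v² = 2a·d ⇒ a = v²/(2d) = 3.5763² / (2 × 2.000) = 12.790 / 4.000 = 3.1975 m/s².

Required deceleration ≈ 3.20 m/s²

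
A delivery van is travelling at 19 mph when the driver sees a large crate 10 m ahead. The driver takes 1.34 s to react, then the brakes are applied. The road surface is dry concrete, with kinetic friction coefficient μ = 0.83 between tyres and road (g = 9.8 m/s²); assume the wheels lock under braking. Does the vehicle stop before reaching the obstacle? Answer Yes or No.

No

19 mph × 0.44704 = 8.4938 m/s.
a = μg = 0.83 × 9.8 = 8.134 m/s².
Reaction distance = 8.4938 × 1.34 = 11.382 m.
Braking distance = v²/(2a) = 72.145 / 16.268 = 4.435 m.
Total stopping distance = 11.382 + 4.435 = 15.817 m, vs 10 m available — it cannot stop in time and overshoots by 15.817 − 10 = 5.817 m.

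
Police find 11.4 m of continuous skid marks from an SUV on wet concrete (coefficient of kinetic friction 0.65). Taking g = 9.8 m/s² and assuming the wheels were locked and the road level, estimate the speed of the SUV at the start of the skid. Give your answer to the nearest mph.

Deceleration a = μg = 0.65 × 9.8 = 6.370 m/s².
v = √(2a·d) = √(2 × 6.370 × 11.4) = √145.236 = 12.0514 m/s.
= 12.0514 ÷ 0.44704 = 26.958 mph.

Initial speed ≈ 27 mph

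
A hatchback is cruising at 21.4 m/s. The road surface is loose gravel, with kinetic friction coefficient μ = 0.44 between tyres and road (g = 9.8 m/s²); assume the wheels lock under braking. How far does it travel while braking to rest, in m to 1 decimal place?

a = μg = 0.44 × 9.8 = 4.312 m/s².
Braking distance = v²/(2a) = 21.4000² / (2 × 4.312) = 457.960 / 8.624 = 53.103 m.

Braking distance ≈ 53.1 m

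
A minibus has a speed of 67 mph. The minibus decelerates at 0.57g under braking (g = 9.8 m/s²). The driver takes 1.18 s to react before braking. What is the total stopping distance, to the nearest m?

67 mph × 0.44704 = 29.9517 m/s.
a = 0.57 × 9.8 = 5.586 m/s².
Reaction distance = v·t_r = 29.9517 × 1.18 = 35.343 m.
Braking distance = v²/(2a) = 29.9517² / (2 × 5.586) = 897.104 / 11.172 = 80.299 m.
Total = 35.343 + 80.299 = 115.642 m.

Total stopping distance ≈ 116 m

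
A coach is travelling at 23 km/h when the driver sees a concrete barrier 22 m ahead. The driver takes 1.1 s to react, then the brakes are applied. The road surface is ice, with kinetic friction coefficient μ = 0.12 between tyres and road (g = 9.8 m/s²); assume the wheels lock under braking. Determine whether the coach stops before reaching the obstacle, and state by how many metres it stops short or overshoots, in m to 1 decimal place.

No — it overshoots by 2.4 m

23 km/h ÷ 3.6 = 6.3889 m/s.
a = μg = 0.12 × 9.8 = 1.176 m/s².
Reaction distance = 6.3889 × 1.1 = 7.028 m.
Braking distance = v²/(2a) = 40.818 / 2.352 = 17.355 m.
Total stopping distance = 7.028 + 17.355 = 24.383 m, vs 22 m available — it cannot stop in time and overshoots by 24.383 − 22 = 2.383 m.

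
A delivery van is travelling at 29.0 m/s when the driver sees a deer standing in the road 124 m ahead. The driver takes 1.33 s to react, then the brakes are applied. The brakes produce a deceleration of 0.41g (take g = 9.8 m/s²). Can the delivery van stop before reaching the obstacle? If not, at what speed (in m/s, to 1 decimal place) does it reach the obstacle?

No — it strikes the obstacle at 12.4 m/s

a = 0.41 × 9.8 = 4.018 m/s².
Reaction distance = 29.0000 × 1.33 = 38.570 m.
Braking distance needed to stop: v²/(2a) = 841.000 / 8.036 = 104.654 m, so total needed = 38.570 + 104.654 = 143.224 m > 124 m — it cannot stop.
Distance remaining when braking begins: 124 − 38.570 = 85.430 m.
v² = v₀² − 2a·d = 841.000 − 2 × 4.018 × 85.430 = 154.485 m²/s².
v = √154.485 = 12.429 m/s.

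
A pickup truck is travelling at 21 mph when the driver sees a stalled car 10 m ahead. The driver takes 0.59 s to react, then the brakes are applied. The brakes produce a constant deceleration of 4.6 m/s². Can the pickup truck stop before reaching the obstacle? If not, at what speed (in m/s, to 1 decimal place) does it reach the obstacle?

21 mph × 0.44704 = 9.3878 m/s.
Reaction distance = 9.3878 × 0.59 = 5.539 m.
Braking distance needed to stop: v²/(2a) = 88.131 / 9.200 = 9.579 m, so total needed = 5.539 + 9.579 = 15.118 m > 10 m — it cannot stop.
Distance remaining when braking begins: 10 − 5.539 = 4.461 m.
v² = v₀² − 2a·d = 88.131 − 2 × 4.600 × 4.461 = 47.090 m²/s².
v = √47.090 = 6.862 m/s.

No — it strikes the obstacle at 6.9 m/s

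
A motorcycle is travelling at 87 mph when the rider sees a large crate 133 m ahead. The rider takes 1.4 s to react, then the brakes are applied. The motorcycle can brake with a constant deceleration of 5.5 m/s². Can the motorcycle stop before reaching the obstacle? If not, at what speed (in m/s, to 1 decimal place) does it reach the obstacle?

87 mph × 0.44704 = 38.8925 m/s.
Reaction distance = 38.8925 × 1.4 = 54.449 m.
Braking distance needed to stop: v²/(2a) = 1512.627 / 11.000 = 137.512 m, so total needed = 54.449 + 137.512 = 191.961 m > 133 m — it cannot stop.
Distance remaining when braking begins: 133 − 54.449 = 78.551 m.
v² = v₀² − 2a·d = 1512.627 − 2 × 5.500 × 78.551 = 648.566 m²/s².
v = √648.566 = 25.467 m/s.

No — it strikes the obstacle at 25.5 m/s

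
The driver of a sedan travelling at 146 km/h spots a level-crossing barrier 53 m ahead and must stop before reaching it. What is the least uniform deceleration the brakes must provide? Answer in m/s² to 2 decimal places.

146 km/h ÷ 3.6 = 40.5556 m/s.
v² = 2a·d ⇒ a = v²/(2d) = 40.5556² / (2 × 53.000) = 1644.757 / 106.000 = 15.5166 m/s².

Required deceleration ≈ 15.52 m/s²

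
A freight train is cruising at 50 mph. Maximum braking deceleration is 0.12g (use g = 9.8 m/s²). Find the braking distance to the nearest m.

Braking distance ≈ 212 m

50 mph × 0.44704 = 22.3520 m/s.
a = 0.12 × 9.8 = 1.176 m/s².
Braking distance = v²/(2a) = 22.3520² / (2 × 1.176) = 499.612 / 2.352 = 212.420 m.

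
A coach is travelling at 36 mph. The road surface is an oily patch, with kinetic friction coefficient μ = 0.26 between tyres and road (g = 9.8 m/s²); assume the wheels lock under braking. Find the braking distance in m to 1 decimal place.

36 mph × 0.44704 = 16.0934 m/s.
a = μg = 0.26 × 9.8 = 2.548 m/s².
Braking distance = v²/(2a) = 16.0934² / (2 × 2.548) = 258.998 / 5.096 = 50.824 m.

Braking distance ≈ 50.8 m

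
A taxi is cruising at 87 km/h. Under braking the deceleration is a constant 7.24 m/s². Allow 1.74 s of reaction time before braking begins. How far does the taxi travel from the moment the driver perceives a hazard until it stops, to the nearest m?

Total stopping distance ≈ 82 m

87 km/h ÷ 3.6 = 24.1667 m/s.
Reaction distance = v·t_r = 24.1667 × 1.74 = 42.050 m.
Braking distance = v²/(2a) = 24.1667² / (2 × 7.240) = 584.029 / 14.480 = 40.333 m.
Total = 42.050 + 40.333 = 82.383 m.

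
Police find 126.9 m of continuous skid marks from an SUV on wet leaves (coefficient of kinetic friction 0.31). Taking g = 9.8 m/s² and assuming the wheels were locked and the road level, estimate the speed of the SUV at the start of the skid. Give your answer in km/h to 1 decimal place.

Deceleration a = μg = 0.31 × 9.8 = 3.038 m/s².
v = √(2a·d) = √(2 × 3.038 × 126.9) = √771.044 = 27.7677 m/s.
= 27.7677 × 3.6 = 99.964 km/h.

Initial speed ≈ 100.0 km/h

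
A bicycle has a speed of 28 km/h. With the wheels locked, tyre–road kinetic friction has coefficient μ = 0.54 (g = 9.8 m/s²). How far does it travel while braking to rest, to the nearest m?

Braking distance ≈ 6 m

28 km/h ÷ 3.6 = 7.7778 m/s.
a = μg = 0.54 × 9.8 = 5.292 m/s².
Braking distance = v²/(2a) = 7.7778² / (2 × 5.292) = 60.494 / 10.584 = 5.716 m.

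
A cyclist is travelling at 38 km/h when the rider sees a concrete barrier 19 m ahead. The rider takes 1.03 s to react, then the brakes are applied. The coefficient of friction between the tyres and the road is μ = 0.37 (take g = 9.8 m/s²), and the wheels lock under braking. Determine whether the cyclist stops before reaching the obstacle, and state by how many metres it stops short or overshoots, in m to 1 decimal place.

38 km/h ÷ 3.6 = 10.5556 m/s.
a = μg = 0.37 × 9.8 = 3.626 m/s².
Reaction distance = 10.5556 × 1.03 = 10.872 m.
Braking distance = v²/(2a) = 111.421 / 7.252 = 15.364 m.
Total stopping distance = 10.872 + 15.364 = 26.236 m, vs 19 m available — it cannot stop in time and overshoots by 26.236 − 19 = 7.236 m.

No — it overshoots by 7.2 m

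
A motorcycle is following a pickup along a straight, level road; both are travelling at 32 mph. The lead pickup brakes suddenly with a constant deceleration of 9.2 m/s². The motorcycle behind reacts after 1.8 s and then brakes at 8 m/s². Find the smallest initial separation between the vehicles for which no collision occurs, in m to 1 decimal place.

Minimum gap ≈ 27.4 m

32 mph × 0.44704 = 14.3053 m/s.
Leader travels v²/(2a_L) = 204.642 / 18.400 = 11.122 m before stopping.
Follower covers v·t_r = 14.3053 × 1.8 = 25.750 m while reacting, then v²/(2a_F) = 204.642 / 16.000 = 12.790 m while braking, for a total of 25.750 + 12.790 = 38.540 m.
Since a_F ≤ a_L and the follower starts braking later, the follower is never slower than the leader, so the closest approach is when both have stopped.
Minimum gap = 38.540 − 11.122 = 27.418 m.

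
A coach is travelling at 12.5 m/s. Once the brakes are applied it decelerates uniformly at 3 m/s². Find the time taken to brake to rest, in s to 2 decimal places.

Braking time ≈ 4.17 s

Braking time = v/a = 12.5000 / 3.000 = 4.167 s.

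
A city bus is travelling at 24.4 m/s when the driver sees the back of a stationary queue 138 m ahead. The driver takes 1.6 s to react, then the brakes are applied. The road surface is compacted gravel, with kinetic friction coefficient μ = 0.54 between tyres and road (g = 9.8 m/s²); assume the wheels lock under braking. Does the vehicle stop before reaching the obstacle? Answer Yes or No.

Yes

a = μg = 0.54 × 9.8 = 5.292 m/s².
Reaction distance = 24.4000 × 1.6 = 39.040 m.
Braking distance = v²/(2a) = 595.360 / 10.584 = 56.251 m.
Total stopping distance = 39.040 + 56.251 = 95.291 m, vs 138 m available — it stops with 138 − 95.291 = 42.709 m to spare.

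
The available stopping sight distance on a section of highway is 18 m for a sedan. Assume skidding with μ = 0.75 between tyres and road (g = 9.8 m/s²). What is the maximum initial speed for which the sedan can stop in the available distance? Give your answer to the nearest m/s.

Maximum speed ≈ 16 m/s

a = μg = 0.75 × 9.8 = 7.350 m/s².
v²/(2a) = d ⇒ v = √(2 × 7.350 × 18) = √264.60 = 16.2665 m/s.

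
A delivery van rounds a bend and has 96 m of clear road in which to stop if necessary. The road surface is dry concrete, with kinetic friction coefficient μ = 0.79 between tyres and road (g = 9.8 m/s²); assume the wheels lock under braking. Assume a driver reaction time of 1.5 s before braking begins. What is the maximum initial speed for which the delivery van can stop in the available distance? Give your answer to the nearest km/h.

a = μg = 0.79 × 9.8 = 7.742 m/s².
Stopping distance: v·t_r + v²/(2a) = 96 with t_r = 1.5 s and a = 7.742 m/s².
So v² + 23.226 v − 1486.46 = 0.
Positive root: v = −a·t_r + √((a·t_r)² + 2a·d) = −11.613 + √(134.862 + 1486.46) = 28.6526 m/s.
28.6526 m/s × 3.6 = 103.149 km/h.

Maximum speed ≈ 103 km/h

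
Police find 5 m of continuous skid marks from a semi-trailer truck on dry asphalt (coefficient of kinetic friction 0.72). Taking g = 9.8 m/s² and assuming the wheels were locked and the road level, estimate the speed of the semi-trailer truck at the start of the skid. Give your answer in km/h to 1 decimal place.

Initial speed ≈ 30.2 km/h

Deceleration a = μg = 0.72 × 9.8 = 7.056 m/s².
v = √(2a·d) = √(2 × 7.056 × 5) = √70.560 = 8.4000 m/s.
= 8.4000 × 3.6 = 30.240 km/h.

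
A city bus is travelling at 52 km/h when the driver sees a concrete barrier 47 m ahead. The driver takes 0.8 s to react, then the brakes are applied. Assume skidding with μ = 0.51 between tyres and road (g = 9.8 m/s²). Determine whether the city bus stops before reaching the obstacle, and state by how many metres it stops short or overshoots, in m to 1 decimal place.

52 km/h ÷ 3.6 = 14.4444 m/s.
a = μg = 0.51 × 9.8 = 4.998 m/s².
Reaction distance = 14.4444 × 0.8 = 11.556 m.
Braking distance = v²/(2a) = 208.641 / 9.996 = 20.872 m.
Total stopping distance = 11.556 + 20.872 = 32.428 m, vs 47 m available — it stops with 47 − 32.428 = 14.572 m to spare.

Yes — it stops 14.6 m short of the obstacle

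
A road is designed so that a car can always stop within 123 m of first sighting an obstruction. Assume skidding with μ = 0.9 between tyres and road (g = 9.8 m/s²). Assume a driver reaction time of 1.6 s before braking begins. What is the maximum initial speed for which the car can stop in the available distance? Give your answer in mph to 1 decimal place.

a = μg = 0.9 × 9.8 = 8.820 m/s².
Stopping distance: v·t_r + v²/(2a) = 123 with t_r = 1.6 s and a = 8.820 m/s².
So v² + 28.224 v − 2169.72 = 0.
Positive root: v = −a·t_r + √((a·t_r)² + 2a·d) = −14.112 + √(199.149 + 2169.72) = 34.5590 m/s.
34.5590 m/s ÷ 0.44704 = 77.306 mph.

Maximum speed ≈ 77.3 mph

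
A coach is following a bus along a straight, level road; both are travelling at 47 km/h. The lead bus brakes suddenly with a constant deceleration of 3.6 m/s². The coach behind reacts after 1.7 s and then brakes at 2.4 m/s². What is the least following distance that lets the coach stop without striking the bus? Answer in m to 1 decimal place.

47 km/h ÷ 3.6 = 13.0556 m/s.
Leader travels v²/(2a_L) = 170.449 / 7.200 = 23.673 m before stopping.
Follower covers v·t_r = 13.0556 × 1.7 = 22.195 m while reacting, then v²/(2a_F) = 170.449 / 4.800 = 35.510 m while braking, for a total of 22.195 + 35.510 = 57.705 m.
Since a_F ≤ a_L and the follower starts braking later, the follower is never slower than the leader, so the closest approach is when both have stopped.
Minimum gap = 57.705 − 23.673 = 34.032 m.

Minimum gap ≈ 34.0 m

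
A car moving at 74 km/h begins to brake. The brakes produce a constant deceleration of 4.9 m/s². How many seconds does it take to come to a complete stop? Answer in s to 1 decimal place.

Braking time ≈ 4.2 s

74 km/h ÷ 3.6 = 20.5556 m/s.
Braking time = v/a = 20.5556 / 4.900 = 4.195 s.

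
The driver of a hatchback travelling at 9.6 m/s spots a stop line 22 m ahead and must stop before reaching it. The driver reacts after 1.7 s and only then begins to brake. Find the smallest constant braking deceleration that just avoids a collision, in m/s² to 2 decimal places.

Distance covered during reaction = 9.6000 × 1.7 = 16.320 m.
Distance available for braking: 22 − 16.320 = 5.680 m.
v² = 2a·d ⇒ a = v²/(2d) = 9.6000² / (2 × 5.680) = 92.160 / 11.360 = 8.1127 m/s².

Required deceleration ≈ 8.11 m/s²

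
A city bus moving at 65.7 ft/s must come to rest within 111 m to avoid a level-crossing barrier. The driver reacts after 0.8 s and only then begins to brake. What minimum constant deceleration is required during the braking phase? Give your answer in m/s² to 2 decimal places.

65.7 ft/s × 0.3048 = 20.0254 m/s.
Distance covered during reaction = 20.0254 × 0.8 = 16.020 m.
Distance available for braking: 111 − 16.020 = 94.980 m.
v² = 2a·d ⇒ a = v²/(2d) = 20.0254² / (2 × 94.980) = 401.017 / 189.960 = 2.1111 m/s².

Required deceleration ≈ 2.11 m/s²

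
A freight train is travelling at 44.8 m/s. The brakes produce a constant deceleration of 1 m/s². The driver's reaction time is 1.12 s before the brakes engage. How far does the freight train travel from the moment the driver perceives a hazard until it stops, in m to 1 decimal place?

Reaction distance = v·t_r = 44.8000 × 1.12 = 50.176 m.
Braking distance = v²/(2a) = 44.8000² / (2 × 1.000) = 2007.040 / 2.000 = 1003.520 m.
Total = 50.176 + 1003.520 = 1053.696 m.

Total stopping distance ≈ 1053.7 m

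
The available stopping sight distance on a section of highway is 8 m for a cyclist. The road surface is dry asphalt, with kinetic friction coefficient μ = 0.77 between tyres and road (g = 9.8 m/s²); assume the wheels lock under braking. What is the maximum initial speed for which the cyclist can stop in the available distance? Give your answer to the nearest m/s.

Maximum speed ≈ 11 m/s

a = μg = 0.77 × 9.8 = 7.546 m/s².
v²/(2a) = d ⇒ v = √(2 × 7.546 × 8) = √120.74 = 10.9882 m/s.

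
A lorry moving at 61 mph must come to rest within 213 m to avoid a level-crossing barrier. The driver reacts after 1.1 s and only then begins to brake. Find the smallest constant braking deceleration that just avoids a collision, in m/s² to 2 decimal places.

61 mph × 0.44704 = 27.2694 m/s.
Distance covered during reaction = 27.2694 × 1.1 = 29.996 m.
Distance available for braking: 213 − 29.996 = 183.004 m.
v² = 2a·d ⇒ a = v²/(2d) = 27.2694² / (2 × 183.004) = 743.620 / 366.008 = 2.0317 m/s².

Required deceleration ≈ 2.03 m/s²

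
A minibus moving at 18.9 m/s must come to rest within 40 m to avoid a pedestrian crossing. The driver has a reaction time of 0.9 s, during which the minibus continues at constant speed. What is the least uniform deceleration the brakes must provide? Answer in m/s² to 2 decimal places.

Distance covered during reaction = 18.9000 × 0.9 = 17.010 m.
Distance available for braking: 40 − 17.010 = 22.990 m.
v² = 2a·d ⇒ a = v²/(2d) = 18.9000² / (2 × 22.990) = 357.210 / 45.980 = 7.7688 m/s².

Required deceleration ≈ 7.77 m/s²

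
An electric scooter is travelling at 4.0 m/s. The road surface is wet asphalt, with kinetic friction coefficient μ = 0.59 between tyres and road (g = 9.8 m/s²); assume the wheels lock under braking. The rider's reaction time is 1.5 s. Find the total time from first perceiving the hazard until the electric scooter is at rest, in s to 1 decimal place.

a = μg = 0.59 × 9.8 = 5.782 m/s².
Braking time = v/a = 4.0000 / 5.782 = 0.692 s.
Total = 1.5 + 0.692 = 2.192 s.

Total time ≈ 2.2 s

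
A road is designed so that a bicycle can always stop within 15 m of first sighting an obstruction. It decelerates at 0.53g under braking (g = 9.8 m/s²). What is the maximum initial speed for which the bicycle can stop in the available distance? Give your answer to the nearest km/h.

Maximum speed ≈ 45 km/h

a = 0.53 × 9.8 = 5.194 m/s².
v²/(2a) = d ⇒ v = √(2 × 5.194 × 15) = √155.82 = 12.4828 m/s.
12.4828 m/s × 3.6 = 44.938 km/h.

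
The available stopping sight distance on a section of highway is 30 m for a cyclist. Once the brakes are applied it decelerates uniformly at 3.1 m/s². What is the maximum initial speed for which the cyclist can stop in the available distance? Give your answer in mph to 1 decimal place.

v²/(2a) = d ⇒ v = √(2 × 3.100 × 30) = √186.00 = 13.6382 m/s.
13.6382 m/s ÷ 0.44704 = 30.508 mph.

Maximum speed ≈ 30.5 mph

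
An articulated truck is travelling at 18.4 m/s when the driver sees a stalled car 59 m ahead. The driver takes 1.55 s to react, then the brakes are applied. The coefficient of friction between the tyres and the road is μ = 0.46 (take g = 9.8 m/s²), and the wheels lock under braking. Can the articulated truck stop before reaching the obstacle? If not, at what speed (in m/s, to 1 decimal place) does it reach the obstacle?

a = μg = 0.46 × 9.8 = 4.508 m/s².
Reaction distance = 18.4000 × 1.55 = 28.520 m.
Braking distance needed to stop: v²/(2a) = 338.560 / 9.016 = 37.551 m, so total needed = 28.520 + 37.551 = 66.071 m > 59 m — it cannot stop.
Distance remaining when braking begins: 59 − 28.520 = 30.480 m.
v² = v₀² − 2a·d = 338.560 − 2 × 4.508 × 30.480 = 63.752 m²/s².
v = √63.752 = 7.984 m/s.

No — it strikes the obstacle at 8.0 m/s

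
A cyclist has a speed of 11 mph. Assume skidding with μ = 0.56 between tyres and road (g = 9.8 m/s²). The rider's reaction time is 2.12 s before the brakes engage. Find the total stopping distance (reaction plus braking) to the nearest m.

11 mph × 0.44704 = 4.9174 m/s.
a = μg = 0.56 × 9.8 = 5.488 m/s².
Reaction distance = v·t_r = 4.9174 × 2.12 = 10.425 m.
Braking distance = v²/(2a) = 4.9174² / (2 × 5.488) = 24.181 / 10.976 = 2.203 m.
Total = 10.425 + 2.203 = 12.628 m.

Total stopping distance ≈ 13 m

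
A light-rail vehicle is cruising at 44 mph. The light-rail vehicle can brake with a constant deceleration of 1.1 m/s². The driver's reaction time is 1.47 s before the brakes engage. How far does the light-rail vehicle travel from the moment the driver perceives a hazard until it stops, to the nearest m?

Total stopping distance ≈ 205 m

44 mph × 0.44704 = 19.6698 m/s.
Reaction distance = v·t_r = 19.6698 × 1.47 = 28.915 m.
Braking distance = v²/(2a) = 19.6698² / (2 × 1.100) = 386.901 / 2.200 = 175.864 m.
Total = 28.915 + 175.864 = 204.779 m.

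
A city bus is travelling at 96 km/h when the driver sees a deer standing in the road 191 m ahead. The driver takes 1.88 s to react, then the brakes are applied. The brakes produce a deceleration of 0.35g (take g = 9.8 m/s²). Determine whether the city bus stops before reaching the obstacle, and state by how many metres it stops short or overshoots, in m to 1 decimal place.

96 km/h ÷ 3.6 = 26.6667 m/s.
a = 0.35 × 9.8 = 3.430 m/s².
Reaction distance = 26.6667 × 1.88 = 50.133 m.
Braking distance = v²/(2a) = 711.113 / 6.860 = 103.661 m.
Total stopping distance = 50.133 + 103.661 = 153.794 m, vs 191 m available — it stops with 191 − 153.794 = 37.206 m to spare.

Yes — it stops 37.2 m short of the obstacle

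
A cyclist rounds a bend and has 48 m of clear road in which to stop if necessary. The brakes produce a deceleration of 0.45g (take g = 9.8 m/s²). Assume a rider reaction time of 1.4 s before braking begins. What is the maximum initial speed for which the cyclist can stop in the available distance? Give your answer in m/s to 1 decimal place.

Maximum speed ≈ 15.3 m/s

a = 0.45 × 9.8 = 4.410 m/s².
Stopping distance: v·t_r + v²/(2a) = 48 with t_r = 1.4 s and a = 4.410 m/s².
So v² + 12.348 v − 423.36 = 0.
Positive root: v = −a·t_r + √((a·t_r)² + 2a·d) = −6.174 + √(38.118 + 423.36) = 15.3080 m/s.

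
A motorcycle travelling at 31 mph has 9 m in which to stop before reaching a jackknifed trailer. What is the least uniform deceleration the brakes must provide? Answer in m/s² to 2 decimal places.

31 mph × 0.44704 = 13.8582 m/s.
v² = 2a·d ⇒ a = v²/(2d) = 13.8582² / (2 × 9.000) = 192.050 / 18.000 = 10.6694 m/s².

Required deceleration ≈ 10.67 m/s²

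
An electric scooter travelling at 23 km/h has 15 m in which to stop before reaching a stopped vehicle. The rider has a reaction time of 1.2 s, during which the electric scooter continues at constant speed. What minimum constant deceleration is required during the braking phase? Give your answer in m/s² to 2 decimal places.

Required deceleration ≈ 2.78 m/s²

23 km/h ÷ 3.6 = 6.3889 m/s.
Distance covered during reaction = 6.3889 × 1.2 = 7.667 m.
Distance available for braking: 15 − 7.667 = 7.333 m.
v² = 2a·d ⇒ a = v²/(2d) = 6.3889² / (2 × 7.333) = 40.818 / 14.666 = 2.7832 m/s².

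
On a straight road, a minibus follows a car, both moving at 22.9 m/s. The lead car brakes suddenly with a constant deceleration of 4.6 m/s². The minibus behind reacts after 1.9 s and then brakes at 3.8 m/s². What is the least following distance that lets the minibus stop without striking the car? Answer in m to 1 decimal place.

Minimum gap ≈ 55.5 m

Leader travels v²/(2a_L) = 524.410 / 9.200 = 57.001 m before stopping.
Follower covers v·t_r = 22.9000 × 1.9 = 43.510 m while reacting, then v²/(2a_F) = 524.410 / 7.600 = 69.001 m while braking, for a total of 43.510 + 69.001 = 112.511 m.
Since a_F ≤ a_L and the follower starts braking later, the follower is never slower than the leader, so the closest approach is when both have stopped.
Minimum gap = 112.511 − 57.001 = 55.510 m.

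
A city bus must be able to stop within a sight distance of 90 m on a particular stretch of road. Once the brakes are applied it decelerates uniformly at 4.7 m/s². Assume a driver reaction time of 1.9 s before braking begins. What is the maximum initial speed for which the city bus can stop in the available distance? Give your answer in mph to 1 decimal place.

Maximum speed ≈ 48.1 mph

Stopping distance: v·t_r + v²/(2a) = 90 with t_r = 1.9 s and a = 4.700 m/s².
So v² + 17.860 v − 846.00 = 0.
Positive root: v = −a·t_r + √((a·t_r)² + 2a·d) = −8.930 + √(79.745 + 846.00) = 21.4961 m/s.
21.4961 m/s ÷ 0.44704 = 48.085 mph.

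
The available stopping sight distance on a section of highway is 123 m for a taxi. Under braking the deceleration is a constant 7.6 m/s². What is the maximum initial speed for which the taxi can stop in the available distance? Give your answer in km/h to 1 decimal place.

Maximum speed ≈ 155.7 km/h

v²/(2a) = d ⇒ v = √(2 × 7.600 × 123) = √1869.60 = 43.2389 m/s.
43.2389 m/s × 3.6 = 155.660 km/h.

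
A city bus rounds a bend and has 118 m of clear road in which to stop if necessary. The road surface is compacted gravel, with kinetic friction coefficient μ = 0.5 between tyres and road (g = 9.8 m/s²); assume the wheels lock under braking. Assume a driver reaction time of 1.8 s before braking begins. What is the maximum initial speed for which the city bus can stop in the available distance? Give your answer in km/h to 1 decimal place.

Maximum speed ≈ 94.7 km/h

a = μg = 0.5 × 9.8 = 4.900 m/s².
Stopping distance: v·t_r + v²/(2a) = 118 with t_r = 1.8 s and a = 4.900 m/s².
So v² + 17.640 v − 1156.40 = 0.
Positive root: v = −a·t_r + √((a·t_r)² + 2a·d) = −8.820 + √(77.792 + 1156.40) = 26.3111 m/s.
26.3111 m/s × 3.6 = 94.720 km/h.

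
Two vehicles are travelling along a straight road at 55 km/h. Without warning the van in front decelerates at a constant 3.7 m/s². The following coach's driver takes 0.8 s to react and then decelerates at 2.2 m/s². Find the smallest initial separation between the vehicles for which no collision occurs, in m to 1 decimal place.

55 km/h ÷ 3.6 = 15.2778 m/s.
Leader travels v²/(2a_L) = 233.411 / 7.400 = 31.542 m before stopping.
Follower covers v·t_r = 15.2778 × 0.8 = 12.222 m while reacting, then v²/(2a_F) = 233.411 / 4.400 = 53.048 m while braking, for a total of 12.222 + 53.048 = 65.270 m.
Since a_F ≤ a_L and the follower starts braking later, the follower is never slower than the leader, so the closest approach is when both have stopped.
Minimum gap = 65.270 − 31.542 = 33.728 m.

Minimum gap ≈ 33.7 m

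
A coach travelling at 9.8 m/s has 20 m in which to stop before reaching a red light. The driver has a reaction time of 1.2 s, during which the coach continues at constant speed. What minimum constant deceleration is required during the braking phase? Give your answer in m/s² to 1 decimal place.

Distance covered during reaction = 9.8000 × 1.2 = 11.760 m.
Distance available for braking: 20 − 11.760 = 8.240 m.
v² = 2a·d ⇒ a = v²/(2d) = 9.8000² / (2 × 8.240) = 96.040 / 16.480 = 5.8277 m/s².

Required deceleration ≈ 5.8 m/s²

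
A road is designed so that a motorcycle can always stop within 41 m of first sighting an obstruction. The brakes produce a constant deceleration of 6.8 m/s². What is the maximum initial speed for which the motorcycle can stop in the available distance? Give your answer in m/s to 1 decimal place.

Maximum speed ≈ 23.6 m/s

v²/(2a) = d ⇒ v = √(2 × 6.800 × 41) = √557.60 = 23.6136 m/s.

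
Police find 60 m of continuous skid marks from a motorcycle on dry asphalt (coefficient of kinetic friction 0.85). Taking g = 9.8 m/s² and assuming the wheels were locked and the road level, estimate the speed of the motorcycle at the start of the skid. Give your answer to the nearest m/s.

Deceleration a = μg = 0.85 × 9.8 = 8.330 m/s².
v = √(2a·d) = √(2 × 8.330 × 60) = √999.600 = 31.6165 m/s.

Initial speed ≈ 32 m/s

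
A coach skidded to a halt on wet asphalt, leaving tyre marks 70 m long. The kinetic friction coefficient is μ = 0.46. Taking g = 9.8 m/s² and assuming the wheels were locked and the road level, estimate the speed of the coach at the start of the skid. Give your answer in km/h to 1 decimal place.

Initial speed ≈ 90.4 km/h

Deceleration a = μg = 0.46 × 9.8 = 4.508 m/s².
v = √(2a·d) = √(2 × 4.508 × 70) = √631.120 = 25.1221 m/s.
= 25.1221 × 3.6 = 90.440 km/h.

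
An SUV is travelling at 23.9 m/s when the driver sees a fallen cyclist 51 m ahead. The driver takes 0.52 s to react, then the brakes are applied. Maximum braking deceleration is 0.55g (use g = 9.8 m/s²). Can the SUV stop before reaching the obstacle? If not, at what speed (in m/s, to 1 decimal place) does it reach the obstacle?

a = 0.55 × 9.8 = 5.390 m/s².
Reaction distance = 23.9000 × 0.52 = 12.428 m.
Braking distance needed to stop: v²/(2a) = 571.210 / 10.780 = 52.988 m, so total needed = 12.428 + 52.988 = 65.416 m > 51 m — it cannot stop.
Distance remaining when braking begins: 51 − 12.428 = 38.572 m.
v² = v₀² − 2a·d = 571.210 − 2 × 5.390 × 38.572 = 155.404 m²/s².
v = √155.404 = 12.466 m/s.

No — it strikes the obstacle at 12.5 m/s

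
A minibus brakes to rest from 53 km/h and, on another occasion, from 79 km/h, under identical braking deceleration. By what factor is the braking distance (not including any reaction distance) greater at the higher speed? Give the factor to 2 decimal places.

Braking distance d = v²/(2a), so with a fixed, d ∝ v².
Factor = (79/53)² = 1.4906² = 2.2219.

Factor ≈ 2.22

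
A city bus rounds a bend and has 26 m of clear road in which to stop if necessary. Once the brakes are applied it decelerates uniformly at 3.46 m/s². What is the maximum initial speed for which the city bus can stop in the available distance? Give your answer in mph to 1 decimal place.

Maximum speed ≈ 30.0 mph

v²/(2a) = d ⇒ v = √(2 × 3.460 × 26) = √179.92 = 13.4134 m/s.
13.4134 m/s ÷ 0.44704 = 30.005 mph.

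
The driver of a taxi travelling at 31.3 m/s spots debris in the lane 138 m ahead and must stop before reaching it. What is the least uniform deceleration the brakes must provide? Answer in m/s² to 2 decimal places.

Required deceleration ≈ 3.55 m/s²

v² = 2a·d ⇒ a = v²/(2d) = 31.3000² / (2 × 138.000) = 979.690 / 276.000 = 3.5496 m/s².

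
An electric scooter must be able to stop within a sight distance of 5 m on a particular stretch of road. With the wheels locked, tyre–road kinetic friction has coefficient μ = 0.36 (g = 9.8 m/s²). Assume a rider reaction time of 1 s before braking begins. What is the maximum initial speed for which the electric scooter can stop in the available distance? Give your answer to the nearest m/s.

Maximum speed ≈ 3 m/s

a = μg = 0.36 × 9.8 = 3.528 m/s².
Stopping distance: v·t_r + v²/(2a) = 5 with t_r = 1 s and a = 3.528 m/s².
So v² + 7.056 v − 35.28 = 0.
Positive root: v = −a·t_r + √((a·t_r)² + 2a·d) = −3.528 + √(12.447 + 35.28) = 3.3805 m/s.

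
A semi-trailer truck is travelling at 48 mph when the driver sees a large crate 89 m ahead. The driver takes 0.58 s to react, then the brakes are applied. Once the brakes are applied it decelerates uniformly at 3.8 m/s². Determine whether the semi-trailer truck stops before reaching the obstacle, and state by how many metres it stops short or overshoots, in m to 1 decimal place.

Yes — it stops 16.0 m short of the obstacle

48 mph × 0.44704 = 21.4579 m/s.
Reaction distance = 21.4579 × 0.58 = 12.446 m.
Braking distance = v²/(2a) = 460.441 / 7.600 = 60.584 m.
Total stopping distance = 12.446 + 60.584 = 73.030 m, vs 89 m available — it stops with 89 − 73.030 = 15.970 m to spare.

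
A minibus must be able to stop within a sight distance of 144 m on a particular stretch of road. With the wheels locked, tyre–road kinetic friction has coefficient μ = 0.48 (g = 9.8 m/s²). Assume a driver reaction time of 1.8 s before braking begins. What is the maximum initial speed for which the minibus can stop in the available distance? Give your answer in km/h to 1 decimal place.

Maximum speed ≈ 105.5 km/h

a = μg = 0.48 × 9.8 = 4.704 m/s².
Stopping distance: v·t_r + v²/(2a) = 144 with t_r = 1.8 s and a = 4.704 m/s².
So v² + 16.934 v − 1354.75 = 0.
Positive root: v = −a·t_r + √((a·t_r)² + 2a·d) = −8.467 + √(71.690 + 1354.75) = 29.3012 m/s.
29.3012 m/s × 3.6 = 105.484 km/h.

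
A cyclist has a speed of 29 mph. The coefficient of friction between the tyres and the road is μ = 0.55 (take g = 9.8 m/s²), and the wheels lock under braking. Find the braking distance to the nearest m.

29 mph × 0.44704 = 12.9642 m/s.
a = μg = 0.55 × 9.8 = 5.390 m/s².
Braking distance = v²/(2a) = 12.9642² / (2 × 5.390) = 168.070 / 10.780 = 15.591 m.

Braking distance ≈ 16 m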